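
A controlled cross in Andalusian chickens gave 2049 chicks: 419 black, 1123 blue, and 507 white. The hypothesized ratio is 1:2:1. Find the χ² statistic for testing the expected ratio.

26.499

Under the 1:2:1 hypothesis (Σ ratio = 4, N = 2049):
  black: 2049 × 1/4 = 512.25
  blue: 2049 × 2/4 = 1024.5
  white: 2049 × 1/4 = 512.25
χ² = Σ (O − E)² / E
  black: (419 − 512.25)² / 512.25 = 16.9752
  blue: (1123 − 1024.5)² / 1024.5 = 9.4702
  white: (507 − 512.25)² / 512.25 = 0.0538
χ² = 16.9752 + 9.4702 + 0.0538 = 26.4992 ≈ 26.499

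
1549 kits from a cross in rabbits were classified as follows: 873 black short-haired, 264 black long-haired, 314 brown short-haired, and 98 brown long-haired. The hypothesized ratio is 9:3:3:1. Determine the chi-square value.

4.336

Total ratio parts = 16. Expected numbers out of 1549:
  black short-haired: 1549 × 9/16 = 871.3125
  black long-haired: 1549 × 3/16 = 290.4375
  brown short-haired: 1549 × 3/16 = 290.4375
  brown long-haired: 1549 × 1/16 = 96.8125
χ² = Σ (O − E)² / E
  black short-haired: (873 − 871.3125)² / 871.3125 = 0.0033
  black long-haired: (264 − 290.4375)² / 290.4375 = 2.4065
  brown short-haired: (314 − 290.4375)² / 290.4375 = 1.9116
  brown long-haired: (98 − 96.8125)² / 96.8125 = 0.0146
χ² = 0.0033 + 2.4065 + 1.9116 + 0.0146 = 4.336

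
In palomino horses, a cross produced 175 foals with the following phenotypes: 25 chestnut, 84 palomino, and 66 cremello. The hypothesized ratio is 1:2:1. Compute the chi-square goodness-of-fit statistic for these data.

The 1:2:1 ratio has 4 parts, so with N = 175 the expected counts are:
  chestnut: 175 × 1/4 = 43.75
  palomino: 175 × 2/4 = 87.5
  cremello: 175 × 1/4 = 43.75
χ² = Σ (O − E)² / E
  chestnut: (25 − 43.75)² / 43.75 = 8.0357
  palomino: (84 − 87.5)² / 87.5 = 0.1400
  cremello: (66 − 43.75)² / 43.75 = 11.3157
χ² = 8.0357 + 0.1400 + 11.3157 = 19.4914 ≈ 19.491

19.491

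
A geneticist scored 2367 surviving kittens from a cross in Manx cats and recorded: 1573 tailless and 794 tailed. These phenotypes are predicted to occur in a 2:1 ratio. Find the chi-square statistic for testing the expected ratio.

Under the 2:1 hypothesis (Σ ratio = 3, N = 2367):
  tailless: 2367 × 2/3 = 1578
  tailed: 2367 × 1/3 = 789
χ² = Σ (O − E)² / E
  tailless: (1573 − 1578)² / 1578 = 0.0158
  tailed: (794 − 789)² / 789 = 0.0317
χ² = 0.0158 + 0.0317 = 0.0475 ≈ 0.048

0.048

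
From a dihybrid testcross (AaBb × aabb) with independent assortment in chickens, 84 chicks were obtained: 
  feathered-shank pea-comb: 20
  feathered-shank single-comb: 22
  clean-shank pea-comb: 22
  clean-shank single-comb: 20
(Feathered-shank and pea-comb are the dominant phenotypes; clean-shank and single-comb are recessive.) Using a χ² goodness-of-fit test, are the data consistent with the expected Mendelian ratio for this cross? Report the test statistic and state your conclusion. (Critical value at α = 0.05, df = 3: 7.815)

A dihybrid testcross with independent assortment gives a 1:1:1:1 ratio.
Total ratio parts = 4. Expected numbers out of 84:
  feathered-shank pea-comb: 84 × 1/4 = 21
  feathered-shank single-comb: 84 × 1/4 = 21
  clean-shank pea-comb: 84 × 1/4 = 21
  clean-shank single-comb: 84 × 1/4 = 21
χ² = Σ (O − E)² / E
  feathered-shank pea-comb: (20 − 21)² / 21 = 0.0476
  feathered-shank single-comb: (22 − 21)² / 21 = 0.0476
  clean-shank pea-comb: (22 − 21)² / 21 = 0.0476
  clean-shank single-comb: (20 − 21)² / 21 = 0.0476
χ² = 0.0476 + 0.0476 + 0.0476 + 0.0476 = 0.1904 ≈ 0.190
Degrees of freedom = 4 − 1 = 3; critical value at α = 0.05 is 7.815.
Since 0.190 < 7.815, we fail to reject the null hypothesis — the data are consistent with the 1:1:1:1 ratio.

0.190; consistent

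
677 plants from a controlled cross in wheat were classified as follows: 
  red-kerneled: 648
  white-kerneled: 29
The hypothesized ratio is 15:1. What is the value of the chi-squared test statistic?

The 15:1 ratio has 16 parts, so with N = 677 the expected counts are:
  red-kerneled: 677 × 15/16 = 634.6875
  white-kerneled: 677 × 1/16 = 42.3125
χ² = Σ (O − E)² / E
  red-kerneled: (648 − 634.6875)² / 634.6875 = 0.2792
  white-kerneled: (29 − 42.3125)² / 42.3125 = 4.1884
χ² = 0.2792 + 4.1884 = 4.4676 ≈ 4.468

4.468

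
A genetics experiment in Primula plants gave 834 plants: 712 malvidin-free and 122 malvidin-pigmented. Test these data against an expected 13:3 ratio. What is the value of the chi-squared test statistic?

Expected counts for N = 834 under a 13:3 ratio (total parts = 16):
  malvidin-free: 834 × 13/16 = 677.625
  malvidin-pigmented: 834 × 3/16 = 156.375
χ² = Σ (O − E)² / E
  malvidin-free: (712 − 677.625)² / 677.625 = 1.7438
  malvidin-pigmented: (122 − 156.375)² / 156.375 = 7.5565
χ² = 1.7438 + 7.5565 = 9.3003 ≈ 9.300

9.300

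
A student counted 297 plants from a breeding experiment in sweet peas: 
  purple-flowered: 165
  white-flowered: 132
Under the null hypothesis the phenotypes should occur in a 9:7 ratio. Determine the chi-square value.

Under the 9:7 hypothesis (Σ ratio = 16, N = 297):
  purple-flowered: 297 × 9/16 = 167.0625
  white-flowered: 297 × 7/16 = 129.9375
χ² = Σ (O − E)² / E
  purple-flowered: (165 − 167.0625)² / 167.0625 = 0.0255
  white-flowered: (132 − 129.9375)² / 129.9375 = 0.0327
χ² = 0.0255 + 0.0327 = 0.0582 ≈ 0.058

0.058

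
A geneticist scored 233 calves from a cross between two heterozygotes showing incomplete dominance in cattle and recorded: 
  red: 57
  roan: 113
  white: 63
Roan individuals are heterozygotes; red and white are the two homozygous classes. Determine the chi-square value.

0.519

With incomplete dominance, a heterozygote × heterozygote cross gives a 1:2:1 phenotypic ratio.
Total ratio parts = 4. Expected numbers out of 233:
  red: 233 × 1/4 = 58.25
  roan: 233 × 2/4 = 116.5
  white: 233 × 1/4 = 58.25
χ² = Σ (O − E)² / E
  red: (57 − 58.25)² / 58.25 = 0.0268
  roan: (113 − 116.5)² / 116.5 = 0.1052
  white: (63 − 58.25)² / 58.25 = 0.3873
χ² = 0.0268 + 0.1052 + 0.3873 = 0.5193 ≈ 0.519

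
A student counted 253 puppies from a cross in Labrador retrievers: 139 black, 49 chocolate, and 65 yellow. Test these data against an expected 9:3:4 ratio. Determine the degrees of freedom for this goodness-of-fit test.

2

A goodness-of-fit test with 3 phenotype classes has df = 3 − 1 = 2.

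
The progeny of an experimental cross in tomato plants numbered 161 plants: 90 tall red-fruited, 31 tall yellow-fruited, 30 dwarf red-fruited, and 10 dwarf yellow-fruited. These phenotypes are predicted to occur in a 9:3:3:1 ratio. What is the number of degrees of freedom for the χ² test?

A goodness-of-fit test with 4 phenotype classes has df = 4 − 1 = 3.

3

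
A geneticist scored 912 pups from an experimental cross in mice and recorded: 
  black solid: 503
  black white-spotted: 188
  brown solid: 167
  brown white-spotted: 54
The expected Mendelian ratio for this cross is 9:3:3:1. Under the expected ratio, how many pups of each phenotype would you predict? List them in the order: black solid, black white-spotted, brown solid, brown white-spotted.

The 9:3:3:1 ratio has 16 parts, so with N = 912 the expected counts are:
  black solid: 912 × 9/16 = 513
  black white-spotted: 912 × 3/16 = 171
  brown solid: 912 × 3/16 = 171
  brown white-spotted: 912 × 1/16 = 57

513, 171, 171, 57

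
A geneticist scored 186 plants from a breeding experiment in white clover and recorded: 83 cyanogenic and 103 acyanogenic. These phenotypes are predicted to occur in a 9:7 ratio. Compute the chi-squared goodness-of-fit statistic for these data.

10.216

Expected counts for N = 186 under a 9:7 ratio (total parts = 16):
  cyanogenic: 186 × 9/16 = 104.625
  acyanogenic: 186 × 7/16 = 81.375
χ² = Σ (O − E)² / E
  cyanogenic: (83 − 104.625)² / 104.625 = 4.4697
  acyanogenic: (103 − 81.375)² / 81.375 = 5.7467
χ² = 4.4697 + 5.7467 = 10.2164 ≈ 10.216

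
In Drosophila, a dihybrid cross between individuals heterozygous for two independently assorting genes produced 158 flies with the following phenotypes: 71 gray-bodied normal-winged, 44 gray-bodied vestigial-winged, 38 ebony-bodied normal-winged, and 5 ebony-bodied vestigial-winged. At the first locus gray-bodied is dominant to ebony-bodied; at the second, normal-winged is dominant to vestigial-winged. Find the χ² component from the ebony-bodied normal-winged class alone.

A dihybrid F₂ with independent assortment and complete dominance at both loci gives a 9:3:3:1 phenotypic ratio.
The 9:3:3:1 ratio has 16 parts, so with N = 158 the expected counts are:
  gray-bodied normal-winged: 158 × 9/16 = 88.875
  gray-bodied vestigial-winged: 158 × 3/16 = 29.625
  ebony-bodied normal-winged: 158 × 3/16 = 29.625
  ebony-bodied vestigial-winged: 158 × 1/16 = 9.875
Contribution of ebony-bodied normal-winged: (38 − 29.625)² / 29.625 = 2.3676

2.368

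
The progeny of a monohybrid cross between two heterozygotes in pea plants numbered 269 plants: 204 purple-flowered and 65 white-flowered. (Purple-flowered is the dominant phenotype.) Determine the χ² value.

For a monohybrid cross between heterozygotes with complete dominance, the expected phenotypic ratio is 3:1.
The 3:1 ratio has 4 parts, so with N = 269 the expected counts are:
  purple-flowered: 269 × 3/4 = 201.75
  white-flowered: 269 × 1/4 = 67.25
χ² = Σ (O − E)² / E
  purple-flowered: (204 − 201.75)² / 201.75 = 0.0251
  white-flowered: (65 − 67.25)² / 67.25 = 0.0753
χ² = 0.0251 + 0.0753 = 0.1004 ≈ 0.100

0.100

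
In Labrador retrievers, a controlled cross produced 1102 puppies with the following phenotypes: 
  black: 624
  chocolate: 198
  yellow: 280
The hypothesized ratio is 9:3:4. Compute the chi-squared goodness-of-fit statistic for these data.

The 9:3:4 ratio has 16 parts, so with N = 1102 the expected counts are:
  black: 1102 × 9/16 = 619.875
  chocolate: 1102 × 3/16 = 206.625
  yellow: 1102 × 4/16 = 275.5
χ² = Σ (O − E)² / E
  black: (624 − 619.875)² / 619.875 = 0.0275
  chocolate: (198 − 206.625)² / 206.625 = 0.3600
  yellow: (280 − 275.5)² / 275.5 = 0.0735
χ² = 0.0275 + 0.3600 + 0.0735 = 0.461

0.461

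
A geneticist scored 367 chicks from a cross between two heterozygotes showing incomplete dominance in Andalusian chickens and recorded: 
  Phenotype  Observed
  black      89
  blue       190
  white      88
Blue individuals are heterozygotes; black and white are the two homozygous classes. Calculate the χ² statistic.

0.466

With incomplete dominance, a heterozygote × heterozygote cross gives a 1:2:1 phenotypic ratio.
The 1:2:1 ratio has 4 parts, so with N = 367 the expected counts are:
  black: 367 × 1/4 = 91.75
  blue: 367 × 2/4 = 183.5
  white: 367 × 1/4 = 91.75
χ² = Σ (O − E)² / E
  black: (89 − 91.75)² / 91.75 = 0.0824
  blue: (190 − 183.5)² / 183.5 = 0.2302
  white: (88 − 91.75)² / 91.75 = 0.1533
χ² = 0.0824 + 0.2302 + 0.1533 = 0.4659 ≈ 0.466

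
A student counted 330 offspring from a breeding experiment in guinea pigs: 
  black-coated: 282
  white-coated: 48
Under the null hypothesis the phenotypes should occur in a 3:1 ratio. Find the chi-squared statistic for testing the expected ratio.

19.236

Total ratio parts = 4. Expected numbers out of 330:
  black-coated: 330 × 3/4 = 247.5
  white-coated: 330 × 1/4 = 82.5
χ² = Σ (O − E)² / E
  black-coated: (282 − 247.5)² / 247.5 = 4.8091
  white-coated: (48 − 82.5)² / 82.5 = 14.4273
χ² = 4.8091 + 14.4273 = 19.2364 ≈ 19.236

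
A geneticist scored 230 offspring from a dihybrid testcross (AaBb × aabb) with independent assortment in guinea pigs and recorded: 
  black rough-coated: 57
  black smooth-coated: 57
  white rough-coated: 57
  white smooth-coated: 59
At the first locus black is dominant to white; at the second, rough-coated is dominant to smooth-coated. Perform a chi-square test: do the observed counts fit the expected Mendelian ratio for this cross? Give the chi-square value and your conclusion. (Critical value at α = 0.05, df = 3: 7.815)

0.052; consistent

A dihybrid testcross with independent assortment gives a 1:1:1:1 ratio.
The 1:1:1:1 ratio has 4 parts, so with N = 230 the expected counts are:
  black rough-coated: 230 × 1/4 = 57.5
  black smooth-coated: 230 × 1/4 = 57.5
  white rough-coated: 230 × 1/4 = 57.5
  white smooth-coated: 230 × 1/4 = 57.5
χ² = Σ (O − E)² / E
  black rough-coated: (57 − 57.5)² / 57.5 = 0.0043
  black smooth-coated: (57 − 57.5)² / 57.5 = 0.0043
  white rough-coated: (57 − 57.5)² / 57.5 = 0.0043
  white smooth-coated: (59 − 57.5)² / 57.5 = 0.0391
χ² = 0.0043 + 0.0043 + 0.0043 + 0.0391 = 0.052
Degrees of freedom = 4 − 1 = 3; critical value at α = 0.05 is 7.815.
Since 0.052 < 7.815, we fail to reject the null hypothesis — the data are consistent with the 1:1:1:1 ratio.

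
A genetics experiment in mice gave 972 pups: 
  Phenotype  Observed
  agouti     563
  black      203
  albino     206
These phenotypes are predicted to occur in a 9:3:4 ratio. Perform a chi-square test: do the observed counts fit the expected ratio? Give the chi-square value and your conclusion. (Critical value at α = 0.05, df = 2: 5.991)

The 9:3:4 ratio has 16 parts, so with N = 972 the expected counts are:
  agouti: 972 × 9/16 = 546.75
  black: 972 × 3/16 = 182.25
  albino: 972 × 4/16 = 243
χ² = Σ (O − E)² / E
  agouti: (563 − 546.75)² / 546.75 = 0.4830
  black: (203 − 182.25)² / 182.25 = 2.3625
  albino: (206 − 243)² / 243 = 5.6337
χ² = 0.4830 + 2.3625 + 5.6337 = 8.4792 ≈ 8.479
Degrees of freedom = 3 − 1 = 2; critical value at α = 0.05 is 5.991.
Since 8.479 > 5.991, we reject the null hypothesis — the data do not fit the 9:3:4 ratio.

8.479; not consistent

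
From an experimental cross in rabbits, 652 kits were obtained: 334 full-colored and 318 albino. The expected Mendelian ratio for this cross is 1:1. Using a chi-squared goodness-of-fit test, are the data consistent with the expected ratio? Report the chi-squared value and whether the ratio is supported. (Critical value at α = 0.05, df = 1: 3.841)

0.393; consistent

The 1:1 ratio has 2 parts, so with N = 652 the expected counts are:
  full-colored: 652 × 1/2 = 326
  albino: 652 × 1/2 = 326
χ² = Σ (O − E)² / E
  full-colored: (334 − 326)² / 326 = 0.1963
  albino: (318 − 326)² / 326 = 0.1963
χ² = 0.1963 + 0.1963 = 0.3926 ≈ 0.393
Degrees of freedom = 2 − 1 = 1; critical value at α = 0.05 is 3.841.
Since 0.393 < 3.841, we fail to reject the null hypothesis — the data are consistent with the 1:1 ratio.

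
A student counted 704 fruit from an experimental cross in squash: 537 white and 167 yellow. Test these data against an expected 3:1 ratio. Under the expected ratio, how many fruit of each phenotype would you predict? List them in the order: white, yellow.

Under the 3:1 hypothesis (Σ ratio = 4, N = 704):
  white: 704 × 3/4 = 528
  yellow: 704 × 1/4 = 176

528, 176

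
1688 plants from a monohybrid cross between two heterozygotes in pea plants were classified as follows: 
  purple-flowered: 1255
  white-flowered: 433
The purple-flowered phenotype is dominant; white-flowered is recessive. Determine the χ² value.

0.382

For a monohybrid cross between heterozygotes with complete dominance, the expected phenotypic ratio is 3:1.
Under the 3:1 hypothesis (Σ ratio = 4, N = 1688):
  purple-flowered: 1688 × 3/4 = 1266
  white-flowered: 1688 × 1/4 = 422
χ² = Σ (O − E)² / E
  purple-flowered: (1255 − 1266)² / 1266 = 0.0956
  white-flowered: (433 − 422)² / 422 = 0.2867
χ² = 0.0956 + 0.2867 = 0.3823 ≈ 0.382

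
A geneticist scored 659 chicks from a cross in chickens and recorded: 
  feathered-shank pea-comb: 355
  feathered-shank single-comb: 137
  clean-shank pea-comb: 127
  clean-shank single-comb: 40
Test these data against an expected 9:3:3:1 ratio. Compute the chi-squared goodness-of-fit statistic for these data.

The 9:3:3:1 ratio has 16 parts, so with N = 659 the expected counts are:
  feathered-shank pea-comb: 659 × 9/16 = 370.6875
  feathered-shank single-comb: 659 × 3/16 = 123.5625
  clean-shank pea-comb: 659 × 3/16 = 123.5625
  clean-shank single-comb: 659 × 1/16 = 41.1875
χ² = Σ (O − E)² / E
  feathered-shank pea-comb: (355 − 370.6875)² / 370.6875 = 0.6639
  feathered-shank single-comb: (137 − 123.5625)² / 123.5625 = 1.4613
  clean-shank pea-comb: (127 − 123.5625)² / 123.5625 = 0.0956
  clean-shank single-comb: (40 − 41.1875)² / 41.1875 = 0.0342
χ² = 0.6639 + 1.4613 + 0.0956 + 0.0342 = 2.255

2.255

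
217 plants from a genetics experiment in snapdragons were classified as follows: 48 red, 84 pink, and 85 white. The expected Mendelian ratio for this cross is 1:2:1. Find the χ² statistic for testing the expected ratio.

Under the 1:2:1 hypothesis (Σ ratio = 4, N = 217):
  red: 217 × 1/4 = 54.25
  pink: 217 × 2/4 = 108.5
  white: 217 × 1/4 = 54.25
χ² = Σ (O − E)² / E
  red: (48 − 54.25)² / 54.25 = 0.7200
  pink: (84 − 108.5)² / 108.5 = 5.5323
  white: (85 − 54.25)² / 54.25 = 17.4297
χ² = 0.7200 + 5.5323 + 17.4297 = 23.682

23.682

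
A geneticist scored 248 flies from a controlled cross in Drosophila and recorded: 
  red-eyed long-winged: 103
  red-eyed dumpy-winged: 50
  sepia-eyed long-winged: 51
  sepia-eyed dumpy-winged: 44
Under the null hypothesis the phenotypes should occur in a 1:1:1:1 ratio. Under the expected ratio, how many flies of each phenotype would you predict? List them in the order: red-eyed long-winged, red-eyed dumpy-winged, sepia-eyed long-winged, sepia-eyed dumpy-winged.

Expected counts for N = 248 under a 1:1:1:1 ratio (total parts = 4):
  red-eyed long-winged: 248 × 1/4 = 62
  red-eyed dumpy-winged: 248 × 1/4 = 62
  sepia-eyed long-winged: 248 × 1/4 = 62
  sepia-eyed dumpy-winged: 248 × 1/4 = 62

62, 62, 62, 62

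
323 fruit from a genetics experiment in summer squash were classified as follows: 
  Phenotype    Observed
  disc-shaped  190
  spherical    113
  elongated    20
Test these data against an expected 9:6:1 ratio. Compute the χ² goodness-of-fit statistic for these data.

Under the 9:6:1 hypothesis (Σ ratio = 16, N = 323):
  disc-shaped: 323 × 9/16 = 181.6875
  spherical: 323 × 6/16 = 121.125
  elongated: 323 × 1/16 = 20.1875
χ² = Σ (O − E)² / E
  disc-shaped: (190 − 181.6875)² / 181.6875 = 0.3803
  spherical: (113 − 121.125)² / 121.125 = 0.5450
  elongated: (20 − 20.1875)² / 20.1875 = 0.0017
χ² = 0.3803 + 0.5450 + 0.0017 = 0.927

0.927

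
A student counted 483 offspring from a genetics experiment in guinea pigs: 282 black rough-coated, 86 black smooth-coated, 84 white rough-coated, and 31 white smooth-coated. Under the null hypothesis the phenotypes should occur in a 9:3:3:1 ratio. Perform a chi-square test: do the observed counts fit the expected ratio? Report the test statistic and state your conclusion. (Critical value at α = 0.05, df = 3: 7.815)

Under the 9:3:3:1 hypothesis (Σ ratio = 16, N = 483):
  black rough-coated: 483 × 9/16 = 271.6875
  black smooth-coated: 483 × 3/16 = 90.5625
  white rough-coated: 483 × 3/16 = 90.5625
  white smooth-coated: 483 × 1/16 = 30.1875
χ² = Σ (O − E)² / E
  black rough-coated: (282 − 271.6875)² / 271.6875 = 0.3914
  black smooth-coated: (86 − 90.5625)² / 90.5625 = 0.2299
  white rough-coated: (84 − 90.5625)² / 90.5625 = 0.4755
  white smooth-coated: (31 − 30.1875)² / 30.1875 = 0.0219
χ² = 0.3914 + 0.2299 + 0.4755 + 0.0219 = 1.1187 ≈ 1.119
Degrees of freedom = 4 − 1 = 3; critical value at α = 0.05 is 7.815.
Since 1.119 < 7.815, we fail to reject the null hypothesis — the data are consistent with the 9:3:3:1 ratio.

1.119; consistent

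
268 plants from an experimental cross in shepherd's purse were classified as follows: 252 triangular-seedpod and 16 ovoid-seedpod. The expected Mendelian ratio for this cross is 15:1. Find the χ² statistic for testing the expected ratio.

Expected counts for N = 268 under a 15:1 ratio (total parts = 16):
  triangular-seedpod: 268 × 15/16 = 251.25
  ovoid-seedpod: 268 × 1/16 = 16.75
χ² = Σ (O − E)² / E
  triangular-seedpod: (252 − 251.25)² / 251.25 = 0.0022
  ovoid-seedpod: (16 − 16.75)² / 16.75 = 0.0336
χ² = 0.0022 + 0.0336 = 0.0358 ≈ 0.036

0.036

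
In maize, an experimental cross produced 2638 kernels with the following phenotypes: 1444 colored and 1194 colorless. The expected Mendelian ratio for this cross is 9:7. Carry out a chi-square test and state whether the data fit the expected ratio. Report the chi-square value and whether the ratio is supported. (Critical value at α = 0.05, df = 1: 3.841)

2.449; consistent

The 9:7 ratio has 16 parts, so with N = 2638 the expected counts are:
  colored: 2638 × 9/16 = 1483.875
  colorless: 2638 × 7/16 = 1154.125
χ² = Σ (O − E)² / E
  colored: (1444 − 1483.875)² / 1483.875 = 1.0715
  colorless: (1194 − 1154.125)² / 1154.125 = 1.3777
χ² = 1.0715 + 1.3777 = 2.4492 ≈ 2.449
Degrees of freedom = 2 − 1 = 1; critical value at α = 0.05 is 3.841.
Since 2.449 < 3.841, we fail to reject the null hypothesis — the data are consistent with the 9:7 ratio.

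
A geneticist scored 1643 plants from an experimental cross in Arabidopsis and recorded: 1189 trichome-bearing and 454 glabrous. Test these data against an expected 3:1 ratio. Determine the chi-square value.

Under the 3:1 hypothesis (Σ ratio = 4, N = 1643):
  trichome-bearing: 1643 × 3/4 = 1232.25
  glabrous: 1643 × 1/4 = 410.75
χ² = Σ (O − E)² / E
  trichome-bearing: (1189 − 1232.25)² / 1232.25 = 1.5180
  glabrous: (454 − 410.75)² / 410.75 = 4.5540
χ² = 1.5180 + 4.5540 = 6.072

6.072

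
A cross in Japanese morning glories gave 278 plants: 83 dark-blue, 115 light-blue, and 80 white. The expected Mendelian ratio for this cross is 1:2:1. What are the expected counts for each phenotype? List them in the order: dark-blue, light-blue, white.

The 1:2:1 ratio has 4 parts, so with N = 278 the expected counts are:
  dark-blue: 278 × 1/4 = 69.5
  light-blue: 278 × 2/4 = 139
  white: 278 × 1/4 = 69.5

69.5, 139, 69.5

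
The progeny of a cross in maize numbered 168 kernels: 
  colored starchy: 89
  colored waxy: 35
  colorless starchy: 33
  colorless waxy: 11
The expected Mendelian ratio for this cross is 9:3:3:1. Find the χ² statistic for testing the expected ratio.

0.804

Total ratio parts = 16. Expected numbers out of 168:
  colored starchy: 168 × 9/16 = 94.5
  colored waxy: 168 × 3/16 = 31.5
  colorless starchy: 168 × 3/16 = 31.5
  colorless waxy: 168 × 1/16 = 10.5
χ² = Σ (O − E)² / E
  colored starchy: (89 − 94.5)² / 94.5 = 0.3201
  colored waxy: (35 − 31.5)² / 31.5 = 0.3889
  colorless starchy: (33 − 31.5)² / 31.5 = 0.0714
  colorless waxy: (11 − 10.5)² / 10.5 = 0.0238
χ² = 0.3201 + 0.3889 + 0.0714 + 0.0238 = 0.8042 ≈ 0.804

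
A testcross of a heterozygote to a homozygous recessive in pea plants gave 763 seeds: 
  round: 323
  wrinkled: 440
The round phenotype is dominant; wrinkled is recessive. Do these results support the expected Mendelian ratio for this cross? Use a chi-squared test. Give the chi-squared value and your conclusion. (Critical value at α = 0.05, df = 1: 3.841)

A testcross of a heterozygote (Aa × aa) gives a 1:1 phenotypic ratio.
Under the 1:1 hypothesis (Σ ratio = 2, N = 763):
  round: 763 × 1/2 = 381.5
  wrinkled: 763 × 1/2 = 381.5
χ² = Σ (O − E)² / E
  round: (323 − 381.5)² / 381.5 = 8.9705
  wrinkled: (440 − 381.5)² / 381.5 = 8.9705
χ² = 8.9705 + 8.9705 = 17.941
Degrees of freedom = 2 − 1 = 1; critical value at α = 0.05 is 3.841.
Since 17.941 > 3.841, we reject the null hypothesis — the data do not fit the 1:1 ratio.

17.941; not consistent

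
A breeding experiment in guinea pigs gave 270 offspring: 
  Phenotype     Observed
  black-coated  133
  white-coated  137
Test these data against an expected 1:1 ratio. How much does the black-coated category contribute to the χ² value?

Under the 1:1 hypothesis (Σ ratio = 2, N = 270):
  black-coated: 270 × 1/2 = 135
  white-coated: 270 × 1/2 = 135
Contribution of black-coated: (133 − 135)² / 135 = 0.0296

0.030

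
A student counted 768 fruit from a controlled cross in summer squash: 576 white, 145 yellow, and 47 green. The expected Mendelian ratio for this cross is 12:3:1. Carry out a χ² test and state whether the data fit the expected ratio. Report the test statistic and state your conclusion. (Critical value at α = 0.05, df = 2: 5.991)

The 12:3:1 ratio has 16 parts, so with N = 768 the expected counts are:
  white: 768 × 12/16 = 576
  yellow: 768 × 3/16 = 144
  green: 768 × 1/16 = 48
χ² = Σ (O − E)² / E
  white: (576 − 576)² / 576 = 0.0000
  yellow: (145 − 144)² / 144 = 0.0069
  green: (47 − 48)² / 48 = 0.0208
χ² = 0.0000 + 0.0069 + 0.0208 = 0.0277 ≈ 0.028
Degrees of freedom = 3 − 1 = 2; critical value at α = 0.05 is 5.991.
Since 0.028 < 5.991, we fail to reject the null hypothesis — the data are consistent with the 12:3:1 ratio.

0.028; consistent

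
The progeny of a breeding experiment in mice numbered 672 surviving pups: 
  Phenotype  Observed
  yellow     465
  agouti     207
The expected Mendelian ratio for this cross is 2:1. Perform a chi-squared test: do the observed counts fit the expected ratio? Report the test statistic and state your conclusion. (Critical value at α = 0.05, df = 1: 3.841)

Under the 2:1 hypothesis (Σ ratio = 3, N = 672):
  yellow: 672 × 2/3 = 448
  agouti: 672 × 1/3 = 224
χ² = Σ (O − E)² / E
  yellow: (465 − 448)² / 448 = 0.6451
  agouti: (207 − 224)² / 224 = 1.2902
χ² = 0.6451 + 1.2902 = 1.9353 ≈ 1.935
Degrees of freedom = 2 − 1 = 1; critical value at α = 0.05 is 3.841.
Since 1.935 < 3.841, we fail to reject the null hypothesis — the data are consistent with the 2:1 ratio.

1.935; consistent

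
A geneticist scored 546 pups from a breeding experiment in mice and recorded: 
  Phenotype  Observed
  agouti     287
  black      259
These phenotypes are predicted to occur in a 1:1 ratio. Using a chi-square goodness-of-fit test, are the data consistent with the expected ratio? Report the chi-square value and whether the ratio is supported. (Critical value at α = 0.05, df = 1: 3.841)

1.436; consistent

Under the 1:1 hypothesis (Σ ratio = 2, N = 546):
  agouti: 546 × 1/2 = 273
  black: 546 × 1/2 = 273
χ² = Σ (O − E)² / E
  agouti: (287 − 273)² / 273 = 0.7179
  black: (259 − 273)² / 273 = 0.7179
χ² = 0.7179 + 0.7179 = 1.4358 ≈ 1.436
Degrees of freedom = 2 − 1 = 1; critical value at α = 0.05 is 3.841.
Since 1.436 < 3.841, we fail to reject the null hypothesis — the data are consistent with the 1:1 ratio.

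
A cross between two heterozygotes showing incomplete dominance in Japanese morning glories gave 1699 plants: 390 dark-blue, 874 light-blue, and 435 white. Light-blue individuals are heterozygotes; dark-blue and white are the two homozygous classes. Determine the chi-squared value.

3.797

With incomplete dominance, a heterozygote × heterozygote cross gives a 1:2:1 phenotypic ratio.
The 1:2:1 ratio has 4 parts, so with N = 1699 the expected counts are:
  dark-blue: 1699 × 1/4 = 424.75
  light-blue: 1699 × 2/4 = 849.5
  white: 1699 × 1/4 = 424.75
χ² = Σ (O − E)² / E
  dark-blue: (390 − 424.75)² / 424.75 = 2.8430
  light-blue: (874 − 849.5)² / 849.5 = 0.7066
  white: (435 − 424.75)² / 424.75 = 0.2474
χ² = 2.8430 + 0.7066 + 0.2474 = 3.797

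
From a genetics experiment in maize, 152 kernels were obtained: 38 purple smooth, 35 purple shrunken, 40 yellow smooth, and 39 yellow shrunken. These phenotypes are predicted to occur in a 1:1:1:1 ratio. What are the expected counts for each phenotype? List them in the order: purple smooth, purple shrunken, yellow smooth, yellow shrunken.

Under the 1:1:1:1 hypothesis (Σ ratio = 4, N = 152):
  purple smooth: 152 × 1/4 = 38
  purple shrunken: 152 × 1/4 = 38
  yellow smooth: 152 × 1/4 = 38
  yellow shrunken: 152 × 1/4 = 38

38, 38, 38, 38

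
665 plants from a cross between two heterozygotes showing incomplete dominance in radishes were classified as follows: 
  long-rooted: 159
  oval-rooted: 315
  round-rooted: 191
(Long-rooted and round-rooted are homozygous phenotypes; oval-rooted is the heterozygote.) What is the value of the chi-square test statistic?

4.922

With incomplete dominance, a heterozygote × heterozygote cross gives a 1:2:1 phenotypic ratio.
Expected counts for N = 665 under a 1:2:1 ratio (total parts = 4):
  long-rooted: 665 × 1/4 = 166.25
  oval-rooted: 665 × 2/4 = 332.5
  round-rooted: 665 × 1/4 = 166.25
χ² = Σ (O − E)² / E
  long-rooted: (159 − 166.25)² / 166.25 = 0.3162
  oval-rooted: (315 − 332.5)² / 332.5 = 0.9211
  round-rooted: (191 − 166.25)² / 166.25 = 3.6846
χ² = 0.3162 + 0.9211 + 3.6846 = 4.9219 ≈ 4.922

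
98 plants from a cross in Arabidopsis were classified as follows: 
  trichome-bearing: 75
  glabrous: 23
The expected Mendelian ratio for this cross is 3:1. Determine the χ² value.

0.122

The 3:1 ratio has 4 parts, so with N = 98 the expected counts are:
  trichome-bearing: 98 × 3/4 = 73.5
  glabrous: 98 × 1/4 = 24.5
χ² = Σ (O − E)² / E
  trichome-bearing: (75 − 73.5)² / 73.5 = 0.0306
  glabrous: (23 − 24.5)² / 24.5 = 0.0918
χ² = 0.0306 + 0.0918 = 0.1224 ≈ 0.122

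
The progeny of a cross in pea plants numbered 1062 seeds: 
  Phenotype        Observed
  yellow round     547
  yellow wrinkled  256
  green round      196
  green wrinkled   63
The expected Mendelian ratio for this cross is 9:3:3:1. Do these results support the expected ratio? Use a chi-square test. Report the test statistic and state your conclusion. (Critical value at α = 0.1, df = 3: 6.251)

20.714; not consistent

Total ratio parts = 16. Expected numbers out of 1062:
  yellow round: 1062 × 9/16 = 597.375
  yellow wrinkled: 1062 × 3/16 = 199.125
  green round: 1062 × 3/16 = 199.125
  green wrinkled: 1062 × 1/16 = 66.375
χ² = Σ (O − E)² / E
  yellow round: (547 − 597.375)² / 597.375 = 4.2480
  yellow wrinkled: (256 − 199.125)² / 199.125 = 16.2449
  green round: (196 − 199.125)² / 199.125 = 0.0490
  green wrinkled: (63 − 66.375)² / 66.375 = 0.1716
χ² = 4.2480 + 16.2449 + 0.0490 + 0.1716 = 20.7135 ≈ 20.714
Degrees of freedom = 4 − 1 = 3; critical value at α = 0.1 is 6.251.
Since 20.714 > 6.251, we reject the null hypothesis — the data do not fit the 9:3:3:1 ratio.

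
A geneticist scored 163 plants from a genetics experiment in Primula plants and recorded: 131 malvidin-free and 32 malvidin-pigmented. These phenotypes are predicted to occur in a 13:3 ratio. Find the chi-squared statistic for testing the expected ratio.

0.083

The 13:3 ratio has 16 parts, so with N = 163 the expected counts are:
  malvidin-free: 163 × 13/16 = 132.4375
  malvidin-pigmented: 163 × 3/16 = 30.5625
χ² = Σ (O − E)² / E
  malvidin-free: (131 − 132.4375)² / 132.4375 = 0.0156
  malvidin-pigmented: (32 − 30.5625)² / 30.5625 = 0.0676
χ² = 0.0156 + 0.0676 = 0.0832 ≈ 0.083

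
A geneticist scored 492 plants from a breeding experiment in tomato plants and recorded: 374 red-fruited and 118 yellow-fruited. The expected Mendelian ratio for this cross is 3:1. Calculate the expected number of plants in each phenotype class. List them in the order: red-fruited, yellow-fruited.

Under the 3:1 hypothesis (Σ ratio = 4, N = 492):
  red-fruited: 492 × 3/4 = 369
  yellow-fruited: 492 × 1/4 = 123

369, 123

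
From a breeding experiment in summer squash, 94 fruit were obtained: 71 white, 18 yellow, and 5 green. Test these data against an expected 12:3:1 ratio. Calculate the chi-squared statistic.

0.142

Under the 12:3:1 hypothesis (Σ ratio = 16, N = 94):
  white: 94 × 12/16 = 70.5
  yellow: 94 × 3/16 = 17.625
  green: 94 × 1/16 = 5.875
χ² = Σ (O − E)² / E
  white: (71 − 70.5)² / 70.5 = 0.0035
  yellow: (18 − 17.625)² / 17.625 = 0.0080
  green: (5 − 5.875)² / 5.875 = 0.1303
χ² = 0.0035 + 0.0080 + 0.1303 = 0.1418 ≈ 0.142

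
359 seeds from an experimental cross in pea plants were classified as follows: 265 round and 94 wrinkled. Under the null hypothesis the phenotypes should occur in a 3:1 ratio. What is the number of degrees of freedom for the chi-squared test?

1

A goodness-of-fit test with 2 phenotype classes has df = 2 − 1 = 1.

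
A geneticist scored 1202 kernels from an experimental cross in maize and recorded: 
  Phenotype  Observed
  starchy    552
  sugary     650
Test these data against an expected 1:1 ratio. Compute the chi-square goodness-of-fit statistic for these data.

The 1:1 ratio has 2 parts, so with N = 1202 the expected counts are:
  starchy: 1202 × 1/2 = 601
  sugary: 1202 × 1/2 = 601
χ² = Σ (O − E)² / E
  starchy: (552 − 601)² / 601 = 3.9950
  sugary: (650 − 601)² / 601 = 3.9950
χ² = 3.9950 + 3.9950 = 7.990

7.990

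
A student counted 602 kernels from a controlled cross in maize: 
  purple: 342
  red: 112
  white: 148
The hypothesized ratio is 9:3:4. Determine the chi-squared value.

0.082

Under the 9:3:4 hypothesis (Σ ratio = 16, N = 602):
  purple: 602 × 9/16 = 338.625
  red: 602 × 3/16 = 112.875
  white: 602 × 4/16 = 150.5
χ² = Σ (O − E)² / E
  purple: (342 − 338.625)² / 338.625 = 0.0336
  red: (112 − 112.875)² / 112.875 = 0.0068
  white: (148 − 150.5)² / 150.5 = 0.0415
χ² = 0.0336 + 0.0068 + 0.0415 = 0.0819 ≈ 0.082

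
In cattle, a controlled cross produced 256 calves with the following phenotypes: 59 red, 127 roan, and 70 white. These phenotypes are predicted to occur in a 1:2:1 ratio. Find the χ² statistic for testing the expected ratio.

Total ratio parts = 4. Expected numbers out of 256:
  red: 256 × 1/4 = 64
  roan: 256 × 2/4 = 128
  white: 256 × 1/4 = 64
χ² = Σ (O − E)² / E
  red: (59 − 64)² / 64 = 0.3906
  roan: (127 − 128)² / 128 = 0.0078
  white: (70 − 64)² / 64 = 0.5625
χ² = 0.3906 + 0.0078 + 0.5625 = 0.9609 ≈ 0.961

0.961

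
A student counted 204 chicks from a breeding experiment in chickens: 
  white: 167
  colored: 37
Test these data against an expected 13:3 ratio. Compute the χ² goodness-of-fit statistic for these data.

Total ratio parts = 16. Expected numbers out of 204:
  white: 204 × 13/16 = 165.75
  colored: 204 × 3/16 = 38.25
χ² = Σ (O − E)² / E
  white: (167 − 165.75)² / 165.75 = 0.0094
  colored: (37 − 38.25)² / 38.25 = 0.0408
χ² = 0.0094 + 0.0408 = 0.0502 ≈ 0.050

0.050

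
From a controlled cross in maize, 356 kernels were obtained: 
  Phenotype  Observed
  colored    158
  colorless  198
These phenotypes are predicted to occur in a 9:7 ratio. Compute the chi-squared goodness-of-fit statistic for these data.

20.375

Under the 9:7 hypothesis (Σ ratio = 16, N = 356):
  colored: 356 × 9/16 = 200.25
  colorless: 356 × 7/16 = 155.75
χ² = Σ (O − E)² / E
  colored: (158 − 200.25)² / 200.25 = 8.9142
  colorless: (198 − 155.75)² / 155.75 = 11.4611
χ² = 8.9142 + 11.4611 = 20.3753 ≈ 20.375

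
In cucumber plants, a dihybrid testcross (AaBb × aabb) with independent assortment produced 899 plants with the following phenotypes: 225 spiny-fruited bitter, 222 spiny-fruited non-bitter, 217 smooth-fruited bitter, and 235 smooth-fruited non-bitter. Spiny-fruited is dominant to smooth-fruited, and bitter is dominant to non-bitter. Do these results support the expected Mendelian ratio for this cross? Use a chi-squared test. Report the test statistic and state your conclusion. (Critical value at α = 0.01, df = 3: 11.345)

0.769; consistent

A dihybrid testcross with independent assortment gives a 1:1:1:1 ratio.
Total ratio parts = 4. Expected numbers out of 899:
  spiny-fruited bitter: 899 × 1/4 = 224.75
  spiny-fruited non-bitter: 899 × 1/4 = 224.75
  smooth-fruited bitter: 899 × 1/4 = 224.75
  smooth-fruited non-bitter: 899 × 1/4 = 224.75
χ² = Σ (O − E)² / E
  spiny-fruited bitter: (225 − 224.75)² / 224.75 = 0.0003
  spiny-fruited non-bitter: (222 − 224.75)² / 224.75 = 0.0336
  smooth-fruited bitter: (217 − 224.75)² / 224.75 = 0.2672
  smooth-fruited non-bitter: (235 − 224.75)² / 224.75 = 0.4675
χ² = 0.0003 + 0.0336 + 0.2672 + 0.4675 = 0.7686 ≈ 0.769
Degrees of freedom = 4 − 1 = 3; critical value at α = 0.01 is 11.345.
Since 0.769 < 11.345, we fail to reject the null hypothesis — the data are consistent with the 1:1:1:1 ratio.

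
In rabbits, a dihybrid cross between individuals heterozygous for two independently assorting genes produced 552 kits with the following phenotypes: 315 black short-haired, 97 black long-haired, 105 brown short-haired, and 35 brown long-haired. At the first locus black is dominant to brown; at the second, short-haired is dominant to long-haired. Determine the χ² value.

0.502

A dihybrid F₂ with independent assortment and complete dominance at both loci gives a 9:3:3:1 phenotypic ratio.
Expected counts for N = 552 under a 9:3:3:1 ratio (total parts = 16):
  black short-haired: 552 × 9/16 = 310.5
  black long-haired: 552 × 3/16 = 103.5
  brown short-haired: 552 × 3/16 = 103.5
  brown long-haired: 552 × 1/16 = 34.5
χ² = Σ (O − E)² / E
  black short-haired: (315 − 310.5)² / 310.5 = 0.0652
  black long-haired: (97 − 103.5)² / 103.5 = 0.4082
  brown short-haired: (105 − 103.5)² / 103.5 = 0.0217
  brown long-haired: (35 − 34.5)² / 34.5 = 0.0072
χ² = 0.0652 + 0.4082 + 0.0217 + 0.0072 = 0.5023 ≈ 0.502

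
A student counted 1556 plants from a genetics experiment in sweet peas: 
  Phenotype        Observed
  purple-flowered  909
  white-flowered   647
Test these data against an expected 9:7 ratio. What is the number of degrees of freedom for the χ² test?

A goodness-of-fit test with 2 phenotype classes has df = 2 − 1 = 1.

1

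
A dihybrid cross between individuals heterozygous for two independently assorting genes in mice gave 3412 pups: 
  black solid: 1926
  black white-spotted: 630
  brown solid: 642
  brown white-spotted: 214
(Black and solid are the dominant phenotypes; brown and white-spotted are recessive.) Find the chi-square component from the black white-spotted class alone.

A dihybrid F₂ with independent assortment and complete dominance at both loci gives a 9:3:3:1 phenotypic ratio.
Expected counts for N = 3412 under a 9:3:3:1 ratio (total parts = 16):
  black solid: 3412 × 9/16 = 1919.25
  black white-spotted: 3412 × 3/16 = 639.75
  brown solid: 3412 × 3/16 = 639.75
  brown white-spotted: 3412 × 1/16 = 213.25
Contribution of black white-spotted: (630 − 639.75)² / 639.75 = 0.1486

0.149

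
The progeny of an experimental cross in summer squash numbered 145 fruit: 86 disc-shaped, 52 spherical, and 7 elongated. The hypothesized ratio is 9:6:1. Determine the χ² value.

0.815

Under the 9:6:1 hypothesis (Σ ratio = 16, N = 145):
  disc-shaped: 145 × 9/16 = 81.5625
  spherical: 145 × 6/16 = 54.375
  elongated: 145 × 1/16 = 9.0625
χ² = Σ (O − E)² / E
  disc-shaped: (86 − 81.5625)² / 81.5625 = 0.2414
  spherical: (52 − 54.375)² / 54.375 = 0.1037
  elongated: (7 − 9.0625)² / 9.0625 = 0.4694
χ² = 0.2414 + 0.1037 + 0.4694 = 0.8145 ≈ 0.815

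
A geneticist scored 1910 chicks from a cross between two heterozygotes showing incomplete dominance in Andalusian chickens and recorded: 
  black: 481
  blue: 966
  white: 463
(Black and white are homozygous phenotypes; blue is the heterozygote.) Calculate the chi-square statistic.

With incomplete dominance, a heterozygote × heterozygote cross gives a 1:2:1 phenotypic ratio.
Under the 1:2:1 hypothesis (Σ ratio = 4, N = 1910):
  black: 1910 × 1/4 = 477.5
  blue: 1910 × 2/4 = 955
  white: 1910 × 1/4 = 477.5
χ² = Σ (O − E)² / E
  black: (481 − 477.5)² / 477.5 = 0.0257
  blue: (966 − 955)² / 955 = 0.1267
  white: (463 − 477.5)² / 477.5 = 0.4403
χ² = 0.0257 + 0.1267 + 0.4403 = 0.5927 ≈ 0.593

0.593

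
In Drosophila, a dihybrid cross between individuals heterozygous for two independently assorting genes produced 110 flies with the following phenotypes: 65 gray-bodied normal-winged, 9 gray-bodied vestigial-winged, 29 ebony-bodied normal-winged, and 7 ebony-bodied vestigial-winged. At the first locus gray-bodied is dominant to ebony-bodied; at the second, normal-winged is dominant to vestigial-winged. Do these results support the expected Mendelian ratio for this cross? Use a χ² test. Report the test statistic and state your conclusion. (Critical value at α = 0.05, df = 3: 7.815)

10.113; not consistent

A dihybrid F₂ with independent assortment and complete dominance at both loci gives a 9:3:3:1 phenotypic ratio.
Under the 9:3:3:1 hypothesis (Σ ratio = 16, N = 110):
  gray-bodied normal-winged: 110 × 9/16 = 61.875
  gray-bodied vestigial-winged: 110 × 3/16 = 20.625
  ebony-bodied normal-winged: 110 × 3/16 = 20.625
  ebony-bodied vestigial-winged: 110 × 1/16 = 6.875
χ² = Σ (O − E)² / E
  gray-bodied normal-winged: (65 − 61.875)² / 61.875 = 0.1578
  gray-bodied vestigial-winged: (9 − 20.625)² / 20.625 = 6.5523
  ebony-bodied normal-winged: (29 − 20.625)² / 20.625 = 3.4008
  ebony-bodied vestigial-winged: (7 − 6.875)² / 6.875 = 0.0023
χ² = 0.1578 + 6.5523 + 3.4008 + 0.0023 = 10.1132 ≈ 10.113
Degrees of freedom = 4 − 1 = 3; critical value at α = 0.05 is 7.815.
Since 10.113 > 7.815, we reject the null hypothesis — the data do not fit the 9:3:3:1 ratio.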